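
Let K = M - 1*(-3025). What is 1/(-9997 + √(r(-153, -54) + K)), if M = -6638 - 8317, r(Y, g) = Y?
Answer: -9997/99952092 - I*√12083/99952092 ≈ -0.00010002 - 1.0998e-6*I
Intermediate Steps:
M = -14955
K = -11930 (K = -14955 - 1*(-3025) = -14955 + 3025 = -11930)
1/(-9997 + √(r(-153, -54) + K)) = 1/(-9997 + √(-153 - 11930)) = 1/(-9997 + √(-12083)) = 1/(-9997 + I*√12083)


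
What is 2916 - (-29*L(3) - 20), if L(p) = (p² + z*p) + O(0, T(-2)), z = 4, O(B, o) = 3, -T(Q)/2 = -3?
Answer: 3632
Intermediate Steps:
T(Q) = 6 (T(Q) = -2*(-3) = 6)
L(p) = 3 + p² + 4*p (L(p) = (p² + 4*p) + 3 = 3 + p² + 4*p)
2916 - (-29*L(3) - 20) = 2916 - (-29*(3 + 3² + 4*3) - 20) = 2916 - (-29*(3 + 9 + 12) - 20) = 2916 - (-29*24 - 20) = 2916 - (-696 - 20) = 2916 - 1*(-716) = 2916 + 716 = 3632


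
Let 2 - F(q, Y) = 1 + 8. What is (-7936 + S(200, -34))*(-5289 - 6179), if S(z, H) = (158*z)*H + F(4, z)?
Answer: 12412309524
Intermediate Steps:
F(q, Y) = -7 (F(q, Y) = 2 - (1 + 8) = 2 - 1*9 = 2 - 9 = -7)
S(z, H) = -7 + 158*H*z (S(z, H) = (158*z)*H - 7 = 158*H*z - 7 = -7 + 158*H*z)
(-7936 + S(200, -34))*(-5289 - 6179) = (-7936 + (-7 + 158*(-34)*200))*(-5289 - 6179) = (-7936 + (-7 - 1074400))*(-11468) = (-7936 - 1074407)*(-11468) = -1082343*(-11468) = 12412309524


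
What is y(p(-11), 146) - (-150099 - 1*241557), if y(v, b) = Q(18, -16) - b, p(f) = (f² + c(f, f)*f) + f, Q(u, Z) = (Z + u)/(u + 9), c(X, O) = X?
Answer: 10570772/27 ≈ 3.9151e+5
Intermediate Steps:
Q(u, Z) = (Z + u)/(9 + u)
p(f) = f + 2*f² (p(f) = (f² + f*f) + f = (f² + f²) + f = 2*f² + f = f + 2*f²)
y(v, b) = 2/27 - b (y(v, b) = (-16 + 18)/(9 + 18) - b = 2/27 - b)
y(p(-11), 146) - (-150099 - 1*241557) = (2/27 - 1*146) - (-150099 - 1*241557) = (2/27 - 146) - (-150099 - 241557) = -3940/27 - 1*(-391656) = -3940/27 + 391656 = 10570772/27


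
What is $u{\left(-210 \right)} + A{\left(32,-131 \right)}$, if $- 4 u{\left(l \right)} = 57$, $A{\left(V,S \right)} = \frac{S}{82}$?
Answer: $- \frac{2599}{164} \approx -15.848$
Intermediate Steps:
$A{\left(V,S \right)} = \frac{S}{82}$ ($A{\left(V,S \right)} = S \frac{1}{82} = \frac{S}{82}$)
$u{\left(l \right)} = - \frac{57}{4}$ ($u{\left(l \right)} = \left(- \frac{1}{4}\right) 57 = - \frac{57}{4}$)
$u{\left(-210 \right)} + A{\left(32,-131 \right)} = - \frac{57}{4} + \frac{1}{82} \left(-131\right) = - \frac{57}{4} - \frac{131}{82} = - \frac{2599}{164}$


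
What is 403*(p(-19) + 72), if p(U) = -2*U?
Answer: 44330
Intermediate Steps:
403*(p(-19) + 72) = 403*(-2*(-19) + 72) = 403*(38 + 72) = 403*110 = 44330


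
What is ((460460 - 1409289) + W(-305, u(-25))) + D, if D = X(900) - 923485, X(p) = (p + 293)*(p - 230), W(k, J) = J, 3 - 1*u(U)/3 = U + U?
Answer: -1072845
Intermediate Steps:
u(U) = 9 - 6*U (u(U) = 9 - 3*(U + U) = 9 - 6*U)
X(p) = (-230 + p)*(293 + p) (X(p) = (293 + p)*(-230 + p) = (-230 + p)*(293 + p))
D = -124175 (D = (-67390 + 900**2 + 63*900) - 923485 = (-67390 + 810000 + 56700) - 923485 = 799310 - 923485 = -124175)
((460460 - 1409289) + W(-305, u(-25))) + D = ((460460 - 1409289) + (9 - 6*(-25))) - 124175 = (-948829 + (9 + 150)) - 124175 = (-948829 + 159) - 124175 = -948670 - 124175 = -1072845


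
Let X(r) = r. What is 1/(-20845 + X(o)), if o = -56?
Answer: -1/20901 ≈ -4.7845e-5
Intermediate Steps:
1/(-20845 + X(o)) = 1/(-20845 - 56) = 1/(-20901) = -1/20901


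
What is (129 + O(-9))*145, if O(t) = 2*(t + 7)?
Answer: 18125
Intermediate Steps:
O(t) = 14 + 2*t (O(t) = 2*(7 + t) = 14 + 2*t)
(129 + O(-9))*145 = (129 + (14 + 2*(-9)))*145 = (129 + (14 - 18))*145 = (129 - 4)*145 = 125*145 = 18125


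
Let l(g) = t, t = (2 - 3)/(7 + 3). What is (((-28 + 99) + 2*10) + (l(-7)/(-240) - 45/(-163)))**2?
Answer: 1275015772413769/153037440000 ≈ 8331.4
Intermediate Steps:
t = -1/10 ≈ -0.10000
l(g) = -1/10
(((-28 + 99) + 2*10) + (l(-7)/(-240) - 45/(-163)))**2 = (((-28 + 99) + 2*10) + (-1/10/(-240) - 45/(-163)))**2 = ((71 + 20) + (-1/10*(-1/240) - 45*(-1/163)))**2 = (91 + (1/2400 + 45/163))**2 = (91 + 108163/391200)**2 = (35707363/391200)**2 = 1275015772413769/153037440000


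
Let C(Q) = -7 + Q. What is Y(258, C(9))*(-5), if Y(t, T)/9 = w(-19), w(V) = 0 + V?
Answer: 855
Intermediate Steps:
w(V) = V
Y(t, T) = -171 (Y(t, T) = 9*(-19) = -171)
Y(258, C(9))*(-5) = -171*(-5) = 855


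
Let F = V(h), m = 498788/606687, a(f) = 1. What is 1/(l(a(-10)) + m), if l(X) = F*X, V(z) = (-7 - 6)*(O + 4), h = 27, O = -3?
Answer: -606687/7388143 ≈ -0.082116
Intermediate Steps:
m = 498788/606687 (m = 498788*(1/606687) = 498788/606687 ≈ 0.82215)
V(z) = -13 (V(z) = (-7 - 6)*(-3 + 4) = -13*1 = -13)
F = -13
l(X) = -13*X
1/(l(a(-10)) + m) = 1/(-13*1 + 498788/606687) = 1/(-13 + 498788/606687) = 1/(-7388143/606687) = -606687/7388143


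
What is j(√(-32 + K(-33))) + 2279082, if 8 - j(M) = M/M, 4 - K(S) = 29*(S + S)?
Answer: 2279089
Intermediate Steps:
K(S) = 4 - 58*S (K(S) = 4 - 29*(S + S) = 4 - 29*2*S = 4 - 58*S)
j(M) = 7 (j(M) = 8 - M/M = 8 - 1*1 = 8 - 1 = 7)
j(√(-32 + K(-33))) + 2279082 = 7 + 2279082 = 2279089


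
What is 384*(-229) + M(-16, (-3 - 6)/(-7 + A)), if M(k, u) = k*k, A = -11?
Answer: -87680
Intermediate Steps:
M(k, u) = k²
384*(-229) + M(-16, (-3 - 6)/(-7 + A)) = 384*(-229) + (-16)² = -87936 + 256 = -87680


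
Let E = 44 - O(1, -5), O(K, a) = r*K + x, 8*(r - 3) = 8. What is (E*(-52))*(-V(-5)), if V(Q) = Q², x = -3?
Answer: 55900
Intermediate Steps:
r = 4 (r = 3 + (⅛)*8 = 3 + 1 = 4)
O(K, a) = -3 + 4*K (O(K, a) = 4*K - 3 = -3 + 4*K)
E = 43 (E = 44 - (-3 + 4*1) = 44 - (-3 + 4) = 44 - 1*1 = 44 - 1 = 43)
(E*(-52))*(-V(-5)) = (43*(-52))*(-1*(-5)²) = -(-2236)*25 = -2236*(-25) = 55900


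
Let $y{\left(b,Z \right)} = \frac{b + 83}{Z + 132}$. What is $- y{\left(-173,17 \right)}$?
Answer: $\frac{90}{149} \approx 0.60403$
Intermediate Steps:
$y{\left(b,Z \right)} = \frac{83 + b}{132 + Z}$
$- y{\left(-173,17 \right)} = - \frac{83 - 173}{132 + 17} = - \frac{-90}{149} = \left(-1\right) \left(- \frac{90}{149}\right) = \frac{90}{149}$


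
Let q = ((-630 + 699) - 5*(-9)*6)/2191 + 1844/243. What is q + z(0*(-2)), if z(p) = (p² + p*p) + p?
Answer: 4122581/532413 ≈ 7.7432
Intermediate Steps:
z(p) = p + 2*p² (z(p) = (p² + p²) + p = 2*p² + p = p + 2*p²)
q = 4122581/532413 (q = (69 + 45*6)*(1/2191) + 1844*(1/243) = (69 + 270)*(1/2191) + 1844/243 = 339*(1/2191) + 1844/243 = 339/2191 + 1844/243 = 4122581/532413 ≈ 7.7432)
q + z(0*(-2)) = 4122581/532413 + (0*(-2))*(1 + 2*(0*(-2))) = 4122581/532413 + 0*(1 + 2*0) = 4122581/532413 + 0*(1 + 0) = 4122581/532413 + 0*1 = 4122581/532413 + 0 = 4122581/532413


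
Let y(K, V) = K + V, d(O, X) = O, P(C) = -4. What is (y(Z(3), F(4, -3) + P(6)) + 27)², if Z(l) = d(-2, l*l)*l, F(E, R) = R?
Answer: 196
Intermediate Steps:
Z(l) = -2*l
(y(Z(3), F(4, -3) + P(6)) + 27)² = ((-2*3 + (-3 - 4)) + 27)² = ((-6 - 7) + 27)² = (-13 + 27)² = 14² = 196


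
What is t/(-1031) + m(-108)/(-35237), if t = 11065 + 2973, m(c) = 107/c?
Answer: -53422846331/3923569476 ≈ -13.616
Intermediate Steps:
t = 14038
t/(-1031) + m(-108)/(-35237) = 14038/(-1031) + (107/(-108))/(-35237) = 14038*(-1/1031) + (107*(-1/108))*(-1/35237) = -14038/1031 - 107/108*(-1/35237) = -14038/1031 + 107/3805596 = -53422846331/3923569476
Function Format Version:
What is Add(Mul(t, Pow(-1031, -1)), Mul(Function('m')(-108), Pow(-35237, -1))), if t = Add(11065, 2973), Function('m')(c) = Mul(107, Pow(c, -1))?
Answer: Rational(-53422846331, 3923569476) ≈ -13.616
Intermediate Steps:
t = 14038
Add(Mul(t, Pow(-1031, -1)), Mul(Function('m')(-108), Pow(-35237, -1))) = Add(Mul(14038, Pow(-1031, -1)), Mul(Mul(107, Pow(-108, -1)), Pow(-35237, -1))) = Add(Mul(14038, Rational(-1, 1031)), Mul(Mul(107, Rational(-1, 108)), Rational(-1, 35237))) = Add(Rational(-14038, 1031), Mul(Rational(-107, 108), Rational(-1, 35237))) = Add(Rational(-14038, 1031), Rational(107, 3805596)) = Rational(-53422846331, 3923569476)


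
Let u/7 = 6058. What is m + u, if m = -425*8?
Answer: 39006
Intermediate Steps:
u = 42406 (u = 7*6058 = 42406)
m = -3400
m + u = -3400 + 42406 = 39006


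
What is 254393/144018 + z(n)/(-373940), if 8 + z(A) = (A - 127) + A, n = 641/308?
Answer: 1046612175383/592395000120 ≈ 1.7667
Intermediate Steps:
n = 641/308 (n = 641*(1/308) = 641/308 ≈ 2.0812)
z(A) = -135 + 2*A (z(A) = -8 + ((A - 127) + A) = -8 + ((-127 + A) + A) = -8 + (-127 + 2*A) = -135 + 2*A)
254393/144018 + z(n)/(-373940) = 254393/144018 + (-135 + 2*(641/308))/(-373940) = 254393*(1/144018) + (-135 + 641/154)*(-1/373940) = 254393/144018 - 20149/154*(-1/373940) = 254393/144018 + 20149/57586760 = 1046612175383/592395000120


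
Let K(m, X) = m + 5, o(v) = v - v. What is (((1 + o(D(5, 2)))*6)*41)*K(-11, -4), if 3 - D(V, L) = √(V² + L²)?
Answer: -1476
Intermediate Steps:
D(V, L) = 3 - √(L² + V²) (D(V, L) = 3 - √(V² + L²) = 3 - √(L² + V²))
o(v) = 0
K(m, X) = 5 + m
(((1 + o(D(5, 2)))*6)*41)*K(-11, -4) = (((1 + 0)*6)*41)*(5 - 11) = ((1*6)*41)*(-6) = (6*41)*(-6) = 246*(-6) = -1476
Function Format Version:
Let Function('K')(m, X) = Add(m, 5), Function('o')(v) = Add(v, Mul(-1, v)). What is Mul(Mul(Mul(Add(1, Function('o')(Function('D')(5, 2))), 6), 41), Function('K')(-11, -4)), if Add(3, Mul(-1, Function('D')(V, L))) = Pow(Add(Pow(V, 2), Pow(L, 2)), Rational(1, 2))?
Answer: -1476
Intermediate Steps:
Function('D')(V, L) = Add(3, Mul(-1, Pow(Add(Pow(L, 2), Pow(V, 2)), Rational(1, 2)))) (Function('D')(V, L) = Add(3, Mul(-1, Pow(Add(Pow(V, 2), Pow(L, 2)), Rational(1, 2)))) = Add(3, Mul(-1, Pow(Add(Pow(L, 2), Pow(V, 2)), Rational(1, 2)))))
Function('o')(v) = 0
Function('K')(m, X) = Add(5, m)
Mul(Mul(Mul(Add(1, Function('o')(Function('D')(5, 2))), 6), 41), Function('K')(-11, -4)) = Mul(Mul(Mul(Add(1, 0), 6), 41), Add(5, -11)) = Mul(Mul(Mul(1, 6), 41), -6) = Mul(Mul(6, 41), -6) = Mul(246, -6) = -1476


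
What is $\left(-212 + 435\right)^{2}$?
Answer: $49729$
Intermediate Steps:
$\left(-212 + 435\right)^{2} = 223^{2} = 49729$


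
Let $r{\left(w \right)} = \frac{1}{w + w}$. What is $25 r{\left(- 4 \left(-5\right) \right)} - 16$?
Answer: $- \frac{123}{8} \approx -15.375$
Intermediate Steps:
$r{\left(w \right)} = \frac{1}{2 w}$
$25 r{\left(- 4 \left(-5\right) \right)} - 16 = 25 \frac{1}{2 \left(- 4 \left(-5\right)\right)} - 16 = 25 \frac{1}{2 \left(\left(-1\right) \left(-20\right)\right)} - 16 = 25 \frac{1}{2 \cdot 20} - 16 = 25 \cdot \frac{1}{2} \cdot \frac{1}{20} - 16 = 25 \cdot \frac{1}{40} - 16 = \frac{5}{8} - 16 = - \frac{123}{8}$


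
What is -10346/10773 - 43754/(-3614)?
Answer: 30997957/2780973 ≈ 11.146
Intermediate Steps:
-10346/10773 - 43754/(-3614) = -10346*1/10773 - 43754*(-1/3614) = -1478/1539 + 21877/1807 = 30997957/2780973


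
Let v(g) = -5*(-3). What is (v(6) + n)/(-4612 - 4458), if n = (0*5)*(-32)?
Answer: -3/1814 ≈ -0.0016538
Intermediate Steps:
v(g) = 15
n = 0 (n = 0*(-32) = 0)
(v(6) + n)/(-4612 - 4458) = (15 + 0)/(-4612 - 4458) = 15/(-9070) = 15*(-1/9070) = -3/1814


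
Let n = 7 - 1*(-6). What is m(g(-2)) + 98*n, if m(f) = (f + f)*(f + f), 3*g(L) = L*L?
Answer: 11530/9 ≈ 1281.1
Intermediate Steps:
g(L) = L²/3 (g(L) = (L*L)/3 = L²/3)
m(f) = 4*f² (m(f) = (2*f)*(2*f) = 4*f²)
n = 13 (n = 7 + 6 = 13)
m(g(-2)) + 98*n = 4*((⅓)*(-2)²)² + 98*13 = 4*((⅓)*4)² + 1274 = 4*(4/3)² + 1274 = 4*(16/9) + 1274 = 64/9 + 1274 = 11530/9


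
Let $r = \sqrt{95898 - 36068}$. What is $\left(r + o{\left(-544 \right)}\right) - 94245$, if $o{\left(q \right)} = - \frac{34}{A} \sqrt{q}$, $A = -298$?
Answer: $-94245 + \sqrt{59830} + \frac{68 i \sqrt{34}}{149} \approx -94000.0 + 2.6611 i$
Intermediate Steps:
$r = \sqrt{59830} \approx 244.6$
$o{\left(q \right)} = \frac{17 \sqrt{q}}{149}$ ($o{\left(q \right)} = - \frac{34}{-298} \sqrt{q} = \left(-34\right) \left(- \frac{1}{298}\right) \sqrt{q} = \frac{17 \sqrt{q}}{149}$)
$\left(r + o{\left(-544 \right)}\right) - 94245 = \left(\sqrt{59830} + \frac{17 \sqrt{-544}}{149}\right) - 94245 = \left(\sqrt{59830} + \frac{17 \cdot 4 i \sqrt{34}}{149}\right) - 94245 = \left(\sqrt{59830} + \frac{68 i \sqrt{34}}{149}\right) - 94245 = -94245 + \sqrt{59830} + \frac{68 i \sqrt{34}}{149}$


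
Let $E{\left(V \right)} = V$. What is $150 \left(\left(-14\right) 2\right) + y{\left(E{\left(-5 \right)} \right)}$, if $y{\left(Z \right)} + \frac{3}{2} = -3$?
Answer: $- \frac{8409}{2} \approx -4204.5$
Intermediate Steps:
$y{\left(Z \right)} = - \frac{9}{2}$ ($y{\left(Z \right)} = - \frac{3}{2} - 3 = - \frac{9}{2}$)
$150 \left(\left(-14\right) 2\right) + y{\left(E{\left(-5 \right)} \right)} = 150 \left(\left(-14\right) 2\right) - \frac{9}{2} = 150 \left(-28\right) - \frac{9}{2} = -4200 - \frac{9}{2} = - \frac{8409}{2}$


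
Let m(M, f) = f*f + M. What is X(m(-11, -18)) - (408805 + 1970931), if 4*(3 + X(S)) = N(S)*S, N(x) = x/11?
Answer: -104610547/44 ≈ -2.3775e+6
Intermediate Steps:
N(x) = x/11 (N(x) = x*(1/11) = x/11)
m(M, f) = M + f² (m(M, f) = f² + M = M + f²)
X(S) = -3 + S²/44 (X(S) = -3 + ((S/11)*S)/4 = -3 + (S²/11)/4 = -3 + S²/44)
X(m(-11, -18)) - (408805 + 1970931) = (-3 + (-11 + (-18)²)²/44) - (408805 + 1970931) = (-3 + (-11 + 324)²/44) - 1*2379736 = (-3 + (1/44)*313²) - 2379736 = (-3 + (1/44)*97969) - 2379736 = (-3 + 97969/44) - 2379736 = 97837/44 - 2379736 = -104610547/44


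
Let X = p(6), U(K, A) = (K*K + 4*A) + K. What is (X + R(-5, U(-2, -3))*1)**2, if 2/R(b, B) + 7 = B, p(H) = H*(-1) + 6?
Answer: 4/289 ≈ 0.013841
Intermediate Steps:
U(K, A) = K + K**2 + 4*A (U(K, A) = (K**2 + 4*A) + K = K + K**2 + 4*A)
p(H) = 6 - H (p(H) = -H + 6 = 6 - H)
R(b, B) = 2/(-7 + B)
X = 0 (X = 6 - 1*6 = 6 - 6 = 0)
(X + R(-5, U(-2, -3))*1)**2 = (0 + (2/(-7 + (-2 + (-2)**2 + 4*(-3))))*1)**2 = (0 + (2/(-7 + (-2 + 4 - 12)))*1)**2 = (0 + (2/(-7 - 10))*1)**2 = (0 + (2/(-17))*1)**2 = (0 + (2*(-1/17))*1)**2 = (0 - 2/17*1)**2 = (0 - 2/17)**2 = (-2/17)**2 = 4/289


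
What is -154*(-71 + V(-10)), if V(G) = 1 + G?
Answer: 12320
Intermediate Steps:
-154*(-71 + V(-10)) = -154*(-71 + (1 - 10)) = -154*(-71 - 9) = -154*(-80) = 12320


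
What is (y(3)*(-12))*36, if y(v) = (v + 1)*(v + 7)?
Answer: -17280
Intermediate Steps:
y(v) = (1 + v)*(7 + v)
(y(3)*(-12))*36 = ((7 + 3² + 8*3)*(-12))*36 = ((7 + 9 + 24)*(-12))*36 = (40*(-12))*36 = -480*36 = -17280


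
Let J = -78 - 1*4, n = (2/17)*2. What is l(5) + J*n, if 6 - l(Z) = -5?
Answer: -141/17 ≈ -8.2941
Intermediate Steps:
n = 4/17 (n = (2*(1/17))*2 = (2/17)*2 = 4/17 ≈ 0.23529)
l(Z) = 11 (l(Z) = 6 - 1*(-5) = 6 + 5 = 11)
J = -82 (J = -78 - 4 = -82)
l(5) + J*n = 11 - 82*4/17 = 11 - 328/17 = -141/17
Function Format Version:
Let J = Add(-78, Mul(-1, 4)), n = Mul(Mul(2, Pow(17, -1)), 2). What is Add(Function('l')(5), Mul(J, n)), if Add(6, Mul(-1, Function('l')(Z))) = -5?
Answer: Rational(-141, 17) ≈ -8.2941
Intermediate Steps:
n = Rational(4, 17) (n = Mul(Mul(2, Rational(1, 17)), 2) = Mul(Rational(2, 17), 2) = Rational(4, 17) ≈ 0.23529)
Function('l')(Z) = 11 (Function('l')(Z) = Add(6, Mul(-1, -5)) = Add(6, 5) = 11)
J = -82 (J = Add(-78, -4) = -82)
Add(Function('l')(5), Mul(J, n)) = Add(11, Mul(-82, Rational(4, 17))) = Add(11, Rational(-328, 17)) = Rational(-141, 17)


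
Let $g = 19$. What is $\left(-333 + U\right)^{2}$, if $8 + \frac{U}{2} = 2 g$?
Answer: $74529$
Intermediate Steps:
$U = 60$ ($U = -16 + 2 \cdot 2 \cdot 19 = -16 + 2 \cdot 38 = -16 + 76 = 60$)
$\left(-333 + U\right)^{2} = \left(-333 + 60\right)^{2} = \left(-273\right)^{2} = 74529$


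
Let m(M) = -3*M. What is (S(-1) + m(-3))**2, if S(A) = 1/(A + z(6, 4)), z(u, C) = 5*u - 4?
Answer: 51076/625 ≈ 81.722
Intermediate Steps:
z(u, C) = -4 + 5*u
S(A) = 1/(26 + A) (S(A) = 1/(A + (-4 + 5*6)) = 1/(A + (-4 + 30)) = 1/(A + 26) = 1/(26 + A))
(S(-1) + m(-3))**2 = (1/(26 - 1) - 3*(-3))**2 = (1/25 + 9)**2 = (226/25)**2 = 51076/625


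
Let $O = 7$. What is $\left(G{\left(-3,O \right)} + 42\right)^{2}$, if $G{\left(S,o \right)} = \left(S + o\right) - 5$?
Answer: $1681$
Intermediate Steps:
$G{\left(S,o \right)} = -5 + S + o$
$\left(G{\left(-3,O \right)} + 42\right)^{2} = \left(\left(-5 - 3 + 7\right) + 42\right)^{2} = \left(-1 + 42\right)^{2} = 41^{2} = 1681$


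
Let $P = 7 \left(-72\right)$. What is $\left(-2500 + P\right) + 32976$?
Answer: $29972$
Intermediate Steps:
$P = -504$
$\left(-2500 + P\right) + 32976 = \left(-2500 - 504\right) + 32976 = -3004 + 32976 = 29972$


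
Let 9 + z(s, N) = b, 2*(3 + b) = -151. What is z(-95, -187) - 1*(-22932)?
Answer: 45689/2 ≈ 22845.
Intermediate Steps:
b = -157/2 (b = -3 + (1/2)*(-151) = -3 - 151/2 = -157/2 ≈ -78.500)
z(s, N) = -175/2 (z(s, N) = -9 - 157/2 = -175/2)
z(-95, -187) - 1*(-22932) = -175/2 - 1*(-22932) = -175/2 + 22932 = 45689/2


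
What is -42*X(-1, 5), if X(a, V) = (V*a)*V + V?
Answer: 840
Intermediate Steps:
X(a, V) = V + a*V² (X(a, V) = a*V² + V = V + a*V²)
-42*X(-1, 5) = -210*(1 + 5*(-1)) = -210*(1 - 5) = -210*(-4) = -42*(-20) = 840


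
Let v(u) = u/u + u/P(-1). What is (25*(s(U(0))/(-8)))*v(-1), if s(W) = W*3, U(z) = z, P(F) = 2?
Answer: 0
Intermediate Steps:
s(W) = 3*W
v(u) = 1 + u/2 (v(u) = u/u + u/2 = 1 + u*(1/2) = 1 + u/2)
(25*(s(U(0))/(-8)))*v(-1) = (25*((3*0)/(-8)))*(1 + (1/2)*(-1)) = (25*(0*(-1/8)))*(1 - 1/2) = (25*0)*(1/2) = 0*(1/2) = 0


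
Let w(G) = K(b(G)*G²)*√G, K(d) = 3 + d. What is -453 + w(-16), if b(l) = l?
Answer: -453 - 16372*I ≈ -453.0 - 16372.0*I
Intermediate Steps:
w(G) = √G*(3 + G³) (w(G) = (3 + G*G²)*√G = (3 + G³)*√G = √G*(3 + G³))
-453 + w(-16) = -453 + √(-16)*(3 + (-16)³) = -453 + (4*I)*(3 - 4096) = -453 + (4*I)*(-4093) = -453 - 16372*I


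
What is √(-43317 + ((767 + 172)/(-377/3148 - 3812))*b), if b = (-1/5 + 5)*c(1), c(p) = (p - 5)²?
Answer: 3*I*√17335964627242338005/60002765 ≈ 208.17*I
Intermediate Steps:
c(p) = (-5 + p)²
b = 384/5 (b = (-1/5 + 5)*(-5 + 1)² = (-1*⅕ + 5)*(-4)² = (-⅕ + 5)*16 = (24/5)*16 = 384/5 ≈ 76.800)
√(-43317 + ((767 + 172)/(-377/3148 - 3812))*b) = √(-43317 + ((767 + 172)/(-377/3148 - 3812))*(384/5)) = √(-43317 + (939/(-377*1/3148 - 3812))*(384/5)) = √(-43317 + (939/(-377/3148 - 3812))*(384/5)) = √(-43317 + (939/(-12000553/3148))*(384/5)) = √(-43317 + (939*(-3148/12000553))*(384/5)) = √(-43317 - 2955972/12000553*384/5) = √(-43317 - 1135093248/60002765) = √(-2600274864753/60002765) = 3*I*√17335964627242338005/60002765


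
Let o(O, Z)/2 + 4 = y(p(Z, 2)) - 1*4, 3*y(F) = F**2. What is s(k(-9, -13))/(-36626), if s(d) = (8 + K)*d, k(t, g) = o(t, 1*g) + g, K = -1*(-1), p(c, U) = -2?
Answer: 237/36626 ≈ 0.0064708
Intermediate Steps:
K = 1
y(F) = F**2/3
o(O, Z) = -40/3 (o(O, Z) = -8 + 2*((1/3)*(-2)**2 - 1*4) = -8 + 2*((1/3)*4 - 4) = -8 + 2*(4/3 - 4) = -8 + 2*(-8/3) = -8 - 16/3 = -40/3)
k(t, g) = -40/3 + g
s(d) = 9*d (s(d) = (8 + 1)*d = 9*d)
s(k(-9, -13))/(-36626) = (9*(-40/3 - 13))/(-36626) = (9*(-79/3))*(-1/36626) = -237*(-1/36626) = 237/36626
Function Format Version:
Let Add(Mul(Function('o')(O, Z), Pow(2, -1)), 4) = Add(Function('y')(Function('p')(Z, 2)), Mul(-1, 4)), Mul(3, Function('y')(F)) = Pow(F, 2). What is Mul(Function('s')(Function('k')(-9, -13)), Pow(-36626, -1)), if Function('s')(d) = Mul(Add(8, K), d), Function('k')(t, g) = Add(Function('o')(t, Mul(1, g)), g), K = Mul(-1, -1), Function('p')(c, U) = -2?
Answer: Rational(237, 36626) ≈ 0.0064708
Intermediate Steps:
K = 1
Function('y')(F) = Mul(Rational(1, 3), Pow(F, 2))
Function('o')(O, Z) = Rational(-40, 3) (Function('o')(O, Z) = Add(-8, Mul(2, Add(Mul(Rational(1, 3), Pow(-2, 2)), Mul(-1, 4)))) = Add(-8, Mul(2, Add(Mul(Rational(1, 3), 4), -4))) = Add(-8, Mul(2, Add(Rational(4, 3), -4))) = Add(-8, Mul(2, Rational(-8, 3))) = Add(-8, Rational(-16, 3)) = Rational(-40, 3))
Function('k')(t, g) = Add(Rational(-40, 3), g)
Function('s')(d) = Mul(9, d) (Function('s')(d) = Mul(Add(8, 1), d) = Mul(9, d))
Mul(Function('s')(Function('k')(-9, -13)), Pow(-36626, -1)) = Mul(Mul(9, Add(Rational(-40, 3), -13)), Pow(-36626, -1)) = Mul(Mul(9, Rational(-79, 3)), Rational(-1, 36626)) = Mul(-237, Rational(-1, 36626)) = Rational(237, 36626)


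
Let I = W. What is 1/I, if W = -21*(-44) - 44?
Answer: 1/880 ≈ 0.0011364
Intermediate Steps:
W = 880 (W = 924 - 44 = 880)
I = 880
1/I = 1/880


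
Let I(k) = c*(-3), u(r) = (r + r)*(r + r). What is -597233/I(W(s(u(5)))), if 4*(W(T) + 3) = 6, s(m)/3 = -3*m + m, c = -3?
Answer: -597233/9 ≈ -66359.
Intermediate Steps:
u(r) = 4*r**2 (u(r) = (2*r)*(2*r) = 4*r**2)
s(m) = -6*m (s(m) = 3*(-3*m + m) = 3*(-2*m) = -6*m)
W(T) = -3/2 (W(T) = -3 + (1/4)*6 = -3 + 3/2 = -3/2)
I(k) = 9 (I(k) = -3*(-3) = 9)
-597233/I(W(s(u(5)))) = -597233/9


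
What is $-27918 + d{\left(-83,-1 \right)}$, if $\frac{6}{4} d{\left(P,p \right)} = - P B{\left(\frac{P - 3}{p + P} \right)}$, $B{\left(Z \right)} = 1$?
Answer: $- \frac{83588}{3} \approx -27863.0$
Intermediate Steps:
$d{\left(P,p \right)} = - \frac{2 P}{3}$ ($d{\left(P,p \right)} = \frac{2 - P 1}{3} = \frac{2 \left(- P\right)}{3} = - \frac{2 P}{3}$)
$-27918 + d{\left(-83,-1 \right)} = -27918 - - \frac{166}{3} = -27918 + \frac{166}{3} = - \frac{83588}{3}$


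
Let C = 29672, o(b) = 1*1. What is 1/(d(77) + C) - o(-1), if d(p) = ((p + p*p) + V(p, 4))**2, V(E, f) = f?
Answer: -36149771/36149772 ≈ -1.0000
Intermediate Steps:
o(b) = 1
d(p) = (4 + p + p**2)**2 (d(p) = ((p + p*p) + 4)**2 = ((p + p**2) + 4)**2 = (4 + p + p**2)**2)
1/(d(77) + C) - o(-1) = 1/((4 + 77 + 77**2)**2 + 29672) - 1*1 = 1/((4 + 77 + 5929)**2 + 29672) - 1 = 1/(6010**2 + 29672) - 1 = 1/(36120100 + 29672) - 1 = 1/36149772 - 1 = -36149771/36149772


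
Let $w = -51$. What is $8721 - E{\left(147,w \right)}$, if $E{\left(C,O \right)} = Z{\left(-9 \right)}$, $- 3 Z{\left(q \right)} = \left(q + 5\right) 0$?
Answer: $8721$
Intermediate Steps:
$Z{\left(q \right)} = 0$ ($Z{\left(q \right)} = - \frac{\left(q + 5\right) 0}{3} = - \frac{\left(5 + q\right) 0}{3} = \left(- \frac{1}{3}\right) 0 = 0$)
$E{\left(C,O \right)} = 0$
$8721 - E{\left(147,w \right)} = 8721 - 0 = 8721 + 0 = 8721$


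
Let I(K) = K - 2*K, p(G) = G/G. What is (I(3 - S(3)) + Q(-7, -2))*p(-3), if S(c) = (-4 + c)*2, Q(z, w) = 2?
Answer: -3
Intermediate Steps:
S(c) = -8 + 2*c
p(G) = 1
I(K) = -K
(I(3 - S(3)) + Q(-7, -2))*p(-3) = (-(3 - (-8 + 2*3)) + 2)*1 = (-(3 - (-8 + 6)) + 2)*1 = (-(3 - 1*(-2)) + 2)*1 = (-(3 + 2) + 2)*1 = (-1*5 + 2)*1 = (-5 + 2)*1 = -3*1 = -3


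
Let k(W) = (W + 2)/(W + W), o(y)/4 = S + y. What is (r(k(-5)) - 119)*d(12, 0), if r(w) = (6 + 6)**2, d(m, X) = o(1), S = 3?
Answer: 400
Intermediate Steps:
o(y) = 12 + 4*y (o(y) = 4*(3 + y) = 12 + 4*y)
d(m, X) = 16 (d(m, X) = 12 + 4*1 = 12 + 4 = 16)
k(W) = (2 + W)/(2*W) (k(W) = (2 + W)/((2*W)) = (2 + W)*(1/(2*W)) = (2 + W)/(2*W))
r(w) = 144 (r(w) = 12**2 = 144)
(r(k(-5)) - 119)*d(12, 0) = (144 - 119)*16 = 25*16 = 400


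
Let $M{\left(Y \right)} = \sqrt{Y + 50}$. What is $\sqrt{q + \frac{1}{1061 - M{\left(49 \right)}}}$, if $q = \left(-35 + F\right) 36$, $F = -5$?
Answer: $\frac{\sqrt{-1527839 + 4320 \sqrt{11}}}{\sqrt{1061 - 3 \sqrt{11}}} \approx 37.947 i$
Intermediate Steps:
$q = -1440$ ($q = \left(-35 - 5\right) 36 = \left(-40\right) 36 = -1440$)
$M{\left(Y \right)} = \sqrt{50 + Y}$
$\sqrt{q + \frac{1}{1061 - M{\left(49 \right)}}} = \sqrt{-1440 + \frac{1}{1061 - \sqrt{50 + 49}}} = \sqrt{-1440 + \frac{1}{1061 - \sqrt{99}}} = \sqrt{-1440 + \frac{1}{1061 - 3 \sqrt{11}}}$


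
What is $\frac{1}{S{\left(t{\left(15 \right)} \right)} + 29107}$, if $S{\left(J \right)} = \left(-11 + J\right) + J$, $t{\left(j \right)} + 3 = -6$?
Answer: $\frac{1}{29078} \approx 3.439 \cdot 10^{-5}$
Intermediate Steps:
$t{\left(j \right)} = -9$ ($t{\left(j \right)} = -3 - 6 = -9$)
$S{\left(J \right)} = -11 + 2 J$
$\frac{1}{S{\left(t{\left(15 \right)} \right)} + 29107} = \frac{1}{\left(-11 + 2 \left(-9\right)\right) + 29107} = \frac{1}{\left(-11 - 18\right) + 29107} = \frac{1}{-29 + 29107} = \frac{1}{29078}$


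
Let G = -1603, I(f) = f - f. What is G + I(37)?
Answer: -1603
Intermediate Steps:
I(f) = 0
G + I(37) = -1603 + 0 = -1603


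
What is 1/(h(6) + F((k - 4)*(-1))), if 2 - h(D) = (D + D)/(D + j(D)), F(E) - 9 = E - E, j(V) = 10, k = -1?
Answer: 4/41 ≈ 0.097561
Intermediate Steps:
F(E) = 9 (F(E) = 9 + (E - E) = 9 + 0 = 9)
h(D) = 2 - 2*D/(10 + D) (h(D) = 2 - (D + D)/(D + 10) = 2 - 2*D/(10 + D))
1/(h(6) + F((k - 4)*(-1))) = 1/(20/(10 + 6) + 9) = 1/(20/16 + 9) = 1/(20*(1/16) + 9) = 1/(5/4 + 9) = 1/(41/4) = 4/41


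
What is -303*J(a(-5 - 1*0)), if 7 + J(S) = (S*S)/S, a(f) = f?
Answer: 3636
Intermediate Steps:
J(S) = -7 + S (J(S) = -7 + (S*S)/S = -7 + S**2/S = -7 + S)
-303*J(a(-5 - 1*0)) = -303*(-7 + (-5 - 1*0)) = -303*(-7 + (-5 + 0)) = -303*(-7 - 5) = -303*(-12) = 3636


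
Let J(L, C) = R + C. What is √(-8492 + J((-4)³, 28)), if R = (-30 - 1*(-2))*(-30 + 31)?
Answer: 2*I*√2123 ≈ 92.152*I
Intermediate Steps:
R = -28 (R = (-30 + 2)*1 = -28*1 = -28)
J(L, C) = -28 + C
√(-8492 + J((-4)³, 28)) = √(-8492 + (-28 + 28)) = √(-8492 + 0) = √(-8492) = 2*I*√2123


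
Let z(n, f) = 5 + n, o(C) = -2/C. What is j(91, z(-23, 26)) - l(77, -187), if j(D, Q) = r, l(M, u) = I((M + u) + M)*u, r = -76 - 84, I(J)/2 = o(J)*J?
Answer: -908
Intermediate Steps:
I(J) = -4 (I(J) = 2*((-2/J)*J) = 2*(-2) = -4)
r = -160
l(M, u) = -4*u
j(D, Q) = -160
j(91, z(-23, 26)) - l(77, -187) = -160 - (-4)*(-187) = -160 - 1*748 = -160 - 748 = -908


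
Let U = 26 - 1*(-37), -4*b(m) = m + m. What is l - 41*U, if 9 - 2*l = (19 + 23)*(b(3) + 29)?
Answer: -3156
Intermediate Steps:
b(m) = -m/2 (b(m) = -(m + m)/4 = -m/2)
U = 63 (U = 26 + 37 = 63)
l = -573 (l = 9/2 - (19 + 23)*(-½*3 + 29)/2 = 9/2 - 21*(-3/2 + 29) = 9/2 - 21*55/2 = 9/2 - ½*1155 = 9/2 - 1155/2 = -573)
l - 41*U = -573 - 41*63 = -573 - 2583 = -3156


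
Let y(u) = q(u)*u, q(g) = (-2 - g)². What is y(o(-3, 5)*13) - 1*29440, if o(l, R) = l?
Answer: -82831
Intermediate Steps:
y(u) = u*(2 + u)² (y(u) = (2 + u)²*u = u*(2 + u)²)
y(o(-3, 5)*13) - 1*29440 = (-3*13)*(2 - 3*13)² - 1*29440 = -39*(2 - 39)² - 29440 = -39*(-37)² - 29440 = -39*1369 - 29440 = -53391 - 29440 = -82831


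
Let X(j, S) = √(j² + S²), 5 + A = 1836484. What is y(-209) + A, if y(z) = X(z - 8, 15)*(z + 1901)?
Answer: 1836479 + 1692*√47314 ≈ 2.2045e+6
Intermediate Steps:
A = 1836479 (A = -5 + 1836484 = 1836479)
X(j, S) = √(S² + j²)
y(z) = √(225 + (-8 + z)²)*(1901 + z) (y(z) = √(15² + (z - 8)²)*(z + 1901) = √(225 + (-8 + z)²)*(1901 + z))
y(-209) + A = √(225 + (-8 - 209)²)*(1901 - 209) + 1836479 = √(225 + (-217)²)*1692 + 1836479 = √(225 + 47089)*1692 + 1836479 = √47314*1692 + 1836479 = 1692*√47314 + 1836479 = 1836479 + 1692*√47314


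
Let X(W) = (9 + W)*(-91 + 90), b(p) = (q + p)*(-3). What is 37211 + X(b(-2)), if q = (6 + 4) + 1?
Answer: 37229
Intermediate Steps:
q = 11 (q = 10 + 1 = 11)
b(p) = -33 - 3*p (b(p) = (11 + p)*(-3) = -33 - 3*p)
X(W) = -9 - W (X(W) = (9 + W)*(-1) = -9 - W)
37211 + X(b(-2)) = 37211 + (-9 - (-33 - 3*(-2))) = 37211 + (-9 - (-33 + 6)) = 37211 + (-9 - 1*(-27)) = 37211 + (-9 + 27) = 37211 + 18 = 37229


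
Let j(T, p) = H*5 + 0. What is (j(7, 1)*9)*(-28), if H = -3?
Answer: 3780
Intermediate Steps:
j(T, p) = -15 (j(T, p) = -3*5 + 0 = -15 + 0 = -15)
(j(7, 1)*9)*(-28) = -15*9*(-28) = -135*(-28) = 3780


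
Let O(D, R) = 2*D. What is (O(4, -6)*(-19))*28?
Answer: -4256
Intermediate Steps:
(O(4, -6)*(-19))*28 = ((2*4)*(-19))*28 = (8*(-19))*28 = -152*28 = -4256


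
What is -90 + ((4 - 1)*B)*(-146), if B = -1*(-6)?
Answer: -2718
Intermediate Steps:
B = 6
-90 + ((4 - 1)*B)*(-146) = -90 + ((4 - 1)*6)*(-146) = -90 + (3*6)*(-146) = -90 + 18*(-146) = -90 - 2628 = -2718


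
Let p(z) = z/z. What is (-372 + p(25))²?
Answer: 137641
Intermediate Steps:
p(z) = 1
(-372 + p(25))² = (-372 + 1)² = (-371)² = 137641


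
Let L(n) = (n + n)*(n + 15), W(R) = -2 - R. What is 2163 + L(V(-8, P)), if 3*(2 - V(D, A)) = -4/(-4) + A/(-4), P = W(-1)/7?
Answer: 7825525/3528 ≈ 2218.1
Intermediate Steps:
P = -1/7 (P = (-2 - 1*(-1))/7 = (-2 + 1)*(1/7) = -1*1/7 = -1/7 ≈ -0.14286)
V(D, A) = 5/3 + A/12 (V(D, A) = 2 - (-4/(-4) + A/(-4))/3 = 2 - (-4*(-1/4) + A*(-1/4))/3 = 2 - (1 - A/4)/3 = 2 + (-1/3 + A/12) = 5/3 + A/12)
L(n) = 2*n*(15 + n) (L(n) = (2*n)*(15 + n) = 2*n*(15 + n))
2163 + L(V(-8, P)) = 2163 + 2*(5/3 + (1/12)*(-1/7))*(15 + (5/3 + (1/12)*(-1/7))) = 2163 + 2*(5/3 - 1/84)*(15 + (5/3 - 1/84)) = 2163 + 2*(139/84)*(15 + 139/84) = 2163 + 2*(139/84)*(1399/84) = 2163 + 194461/3528 = 7825525/3528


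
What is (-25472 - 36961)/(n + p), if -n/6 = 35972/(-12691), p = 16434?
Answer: -264112401/69593242 ≈ -3.7951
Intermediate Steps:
n = 215832/12691 (n = -215832/(-12691) = -215832*(-1)/12691 = -6*(-35972/12691) = 215832/12691 ≈ 17.007)
(-25472 - 36961)/(n + p) = (-25472 - 36961)/(215832/12691 + 16434) = -62433/208779726/12691 = -62433*12691/208779726 = -264112401/69593242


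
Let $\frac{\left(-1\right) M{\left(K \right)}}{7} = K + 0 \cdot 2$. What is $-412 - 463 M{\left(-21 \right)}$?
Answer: $-68473$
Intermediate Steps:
$M{\left(K \right)} = - 7 K$ ($M{\left(K \right)} = - 7 \left(K + 0 \cdot 2\right) = - 7 \left(K + 0\right) = - 7 K$)
$-412 - 463 M{\left(-21 \right)} = -412 - 463 \left(\left(-7\right) \left(-21\right)\right) = -412 - 68061 = -68473$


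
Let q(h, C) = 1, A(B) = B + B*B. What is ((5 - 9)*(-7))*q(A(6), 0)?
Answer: 28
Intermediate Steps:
A(B) = B + B**2
((5 - 9)*(-7))*q(A(6), 0) = ((5 - 9)*(-7))*1 = -4*(-7)*1 = 28*1 = 28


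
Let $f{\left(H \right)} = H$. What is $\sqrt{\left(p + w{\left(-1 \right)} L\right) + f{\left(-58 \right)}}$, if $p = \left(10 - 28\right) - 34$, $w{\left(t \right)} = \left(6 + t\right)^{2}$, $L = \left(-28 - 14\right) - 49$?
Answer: $3 i \sqrt{265} \approx 48.836 i$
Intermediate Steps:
$L = -91$ ($L = \left(-28 - 14\right) - 49 = -42 - 49 = -91$)
$p = -52$ ($p = -18 - 34 = -52$)
$\sqrt{\left(p + w{\left(-1 \right)} L\right) + f{\left(-58 \right)}} = \sqrt{\left(-52 + \left(6 - 1\right)^{2} \left(-91\right)\right) - 58} = \sqrt{\left(-52 + 5^{2} \left(-91\right)\right) - 58} = \sqrt{\left(-52 + 25 \left(-91\right)\right) - 58} = \sqrt{\left(-52 - 2275\right) - 58} = \sqrt{-2327 - 58} = \sqrt{-2385} = 3 i \sqrt{265}$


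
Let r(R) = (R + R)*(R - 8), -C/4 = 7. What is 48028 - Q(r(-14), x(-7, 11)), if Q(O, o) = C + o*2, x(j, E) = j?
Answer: 48070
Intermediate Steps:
C = -28 (C = -4*7 = -28)
r(R) = 2*R*(-8 + R) (r(R) = (2*R)*(-8 + R) = 2*R*(-8 + R))
Q(O, o) = -28 + 2*o (Q(O, o) = -28 + o*2 = -28 + 2*o)
48028 - Q(r(-14), x(-7, 11)) = 48028 - (-28 + 2*(-7)) = 48028 - (-28 - 14) = 48028 - 1*(-42) = 48028 + 42 = 48070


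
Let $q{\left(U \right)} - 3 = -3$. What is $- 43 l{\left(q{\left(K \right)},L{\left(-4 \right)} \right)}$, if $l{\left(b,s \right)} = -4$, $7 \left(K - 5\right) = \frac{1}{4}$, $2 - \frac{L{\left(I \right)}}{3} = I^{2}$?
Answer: $172$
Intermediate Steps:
$L{\left(I \right)} = 6 - 3 I^{2}$
$K = \frac{141}{28}$ ($K = 5 + \frac{1}{7 \cdot 4} = 5 + \frac{1}{7} \cdot \frac{1}{4} = 5 + \frac{1}{28} = \frac{141}{28} \approx 5.0357$)
$q{\left(U \right)} = 0$ ($q{\left(U \right)} = 3 - 3 = 0$)
$- 43 l{\left(q{\left(K \right)},L{\left(-4 \right)} \right)} = \left(-43\right) \left(-4\right) = 172$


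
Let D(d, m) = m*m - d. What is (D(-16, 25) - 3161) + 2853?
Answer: 333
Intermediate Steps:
D(d, m) = m**2 - d
(D(-16, 25) - 3161) + 2853 = ((25**2 - 1*(-16)) - 3161) + 2853 = ((625 + 16) - 3161) + 2853 = (641 - 3161) + 2853 = -2520 + 2853 = 333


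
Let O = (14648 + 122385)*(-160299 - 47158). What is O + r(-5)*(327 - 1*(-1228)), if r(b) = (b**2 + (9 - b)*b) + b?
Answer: -28428532831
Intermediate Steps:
r(b) = b + b**2 + b*(9 - b) (r(b) = (b**2 + b*(9 - b)) + b = b + b**2 + b*(9 - b))
O = -28428455081 (O = 137033*(-207457) = -28428455081)
O + r(-5)*(327 - 1*(-1228)) = -28428455081 + (10*(-5))*(327 - 1*(-1228)) = -28428455081 - 50*(327 + 1228) = -28428455081 - 50*1555 = -28428455081 - 77750 = -28428532831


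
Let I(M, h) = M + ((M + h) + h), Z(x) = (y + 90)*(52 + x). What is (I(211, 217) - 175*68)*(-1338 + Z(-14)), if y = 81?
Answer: -56987040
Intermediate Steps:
Z(x) = 8892 + 171*x (Z(x) = (81 + 90)*(52 + x) = 171*(52 + x) = 8892 + 171*x)
I(M, h) = 2*M + 2*h (I(M, h) = M + (M + 2*h) = 2*M + 2*h)
(I(211, 217) - 175*68)*(-1338 + Z(-14)) = ((2*211 + 2*217) - 175*68)*(-1338 + (8892 + 171*(-14))) = ((422 + 434) - 11900)*(-1338 + (8892 - 2394)) = (856 - 11900)*(-1338 + 6498) = -11044*5160 = -56987040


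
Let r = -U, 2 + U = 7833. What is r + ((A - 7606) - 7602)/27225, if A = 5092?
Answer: -23689899/3025 ≈ -7831.4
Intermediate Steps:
U = 7831 (U = -2 + 7833 = 7831)
r = -7831 (r = -1*7831 = -7831)
r + ((A - 7606) - 7602)/27225 = -7831 + ((5092 - 7606) - 7602)/27225 = -7831 + (-2514 - 7602)*(1/27225) = -7831 - 10116*1/27225 = -7831 - 1124/3025 = -23689899/3025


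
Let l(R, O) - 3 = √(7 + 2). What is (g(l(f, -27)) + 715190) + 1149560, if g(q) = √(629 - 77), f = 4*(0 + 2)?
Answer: 1864750 + 2*√138 ≈ 1.8648e+6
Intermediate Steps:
f = 8 (f = 4*2 = 8)
l(R, O) = 6 (l(R, O) = 3 + √(7 + 2) = 3 + √9 = 3 + 3 = 6)
g(q) = 2*√138 (g(q) = √552 = 2*√138)
(g(l(f, -27)) + 715190) + 1149560 = (2*√138 + 715190) + 1149560 = (715190 + 2*√138) + 1149560 = 1864750 + 2*√138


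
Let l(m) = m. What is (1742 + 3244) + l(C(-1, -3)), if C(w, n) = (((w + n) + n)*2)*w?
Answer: 5000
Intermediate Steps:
C(w, n) = w*(2*w + 4*n) (C(w, n) = (((n + w) + n)*2)*w = ((w + 2*n)*2)*w = (2*w + 4*n)*w = w*(2*w + 4*n))
(1742 + 3244) + l(C(-1, -3)) = (1742 + 3244) + 2*(-1)*(-1 + 2*(-3)) = 4986 + 2*(-1)*(-1 - 6) = 4986 + 2*(-1)*(-7) = 4986 + 14 = 5000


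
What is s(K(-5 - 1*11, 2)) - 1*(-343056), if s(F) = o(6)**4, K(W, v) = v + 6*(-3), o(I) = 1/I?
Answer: 444600577/1296 ≈ 3.4306e+5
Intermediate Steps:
o(I) = 1/I
K(W, v) = -18 + v (K(W, v) = v - 18 = -18 + v)
s(F) = 1/1296 (s(F) = (1/6)**4 = 1/1296)
s(K(-5 - 1*11, 2)) - 1*(-343056) = 1/1296 - 1*(-343056) = 1/1296 + 343056 = 444600577/1296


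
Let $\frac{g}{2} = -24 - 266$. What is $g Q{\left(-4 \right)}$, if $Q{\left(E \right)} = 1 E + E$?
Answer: $4640$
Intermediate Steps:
$Q{\left(E \right)} = 2 E$ ($Q{\left(E \right)} = E + E = 2 E$)
$g = -580$ ($g = 2 \left(-24 - 266\right) = 2 \left(-290\right) = -580$)
$g Q{\left(-4 \right)} = - 580 \cdot 2 \left(-4\right) = \left(-580\right) \left(-8\right) = 4640$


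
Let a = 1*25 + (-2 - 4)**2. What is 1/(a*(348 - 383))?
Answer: -1/2135 ≈ -0.00046838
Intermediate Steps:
a = 61 (a = 25 + (-6)**2 = 25 + 36 = 61)
1/(a*(348 - 383)) = 1/(61*(348 - 383)) = 1/(61*(-35)) = 1/(-2135) = -1/2135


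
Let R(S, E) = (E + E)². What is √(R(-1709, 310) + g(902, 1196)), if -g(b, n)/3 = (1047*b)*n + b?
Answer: I*√3388103978 ≈ 58207.0*I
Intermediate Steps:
R(S, E) = 4*E² (R(S, E) = (2*E)² = 4*E²)
g(b, n) = -3*b - 3141*b*n (g(b, n) = -3*((1047*b)*n + b) = -3*(1047*b*n + b) = -3*(b + 1047*b*n) = -3*b - 3141*b*n)
√(R(-1709, 310) + g(902, 1196)) = √(4*310² - 3*902*(1 + 1047*1196)) = √(4*96100 - 3*902*(1 + 1252212)) = √(384400 - 3*902*1252213) = √(384400 - 3388488378) = √(-3388103978) = I*√3388103978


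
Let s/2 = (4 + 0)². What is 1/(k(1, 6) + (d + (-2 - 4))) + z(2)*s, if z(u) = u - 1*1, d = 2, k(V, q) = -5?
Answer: 287/9 ≈ 31.889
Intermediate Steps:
z(u) = -1 + u (z(u) = u - 1 = -1 + u)
s = 32 (s = 2*(4 + 0)² = 2*4² = 2*16 = 32)
1/(k(1, 6) + (d + (-2 - 4))) + z(2)*s = 1/(-5 + (2 + (-2 - 4))) + (-1 + 2)*32 = 1/(-5 + (2 - 6)) + 1*32 = 1/(-5 - 4) + 32 = 1/(-9) + 32 = -⅑ + 32 = 287/9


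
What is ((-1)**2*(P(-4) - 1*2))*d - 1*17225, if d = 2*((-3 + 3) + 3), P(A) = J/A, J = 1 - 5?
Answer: -17231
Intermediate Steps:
J = -4
P(A) = -4/A
d = 6 (d = 2*(0 + 3) = 2*3 = 6)
((-1)**2*(P(-4) - 1*2))*d - 1*17225 = ((-1)**2*(-4/(-4) - 1*2))*6 - 1*17225 = (1*(-4*(-1/4) - 2))*6 - 17225 = (1*(1 - 2))*6 - 17225 = (1*(-1))*6 - 17225 = -1*6 - 17225 = -6 - 17225 = -17231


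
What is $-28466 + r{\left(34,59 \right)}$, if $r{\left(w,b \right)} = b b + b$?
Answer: $-24926$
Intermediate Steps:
$r{\left(w,b \right)} = b + b^{2}$ ($r{\left(w,b \right)} = b^{2} + b = b + b^{2}$)
$-28466 + r{\left(34,59 \right)} = -28466 + 59 \left(1 + 59\right) = -28466 + 59 \cdot 60 = -28466 + 3540 = -24926$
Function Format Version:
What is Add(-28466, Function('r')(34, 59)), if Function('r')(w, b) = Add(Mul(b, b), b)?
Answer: -24926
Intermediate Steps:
Function('r')(w, b) = Add(b, Pow(b, 2)) (Function('r')(w, b) = Add(Pow(b, 2), b) = Add(b, Pow(b, 2)))
Add(-28466, Function('r')(34, 59)) = Add(-28466, Mul(59, Add(1, 59))) = Add(-28466, Mul(59, 60)) = Add(-28466, 3540) = -24926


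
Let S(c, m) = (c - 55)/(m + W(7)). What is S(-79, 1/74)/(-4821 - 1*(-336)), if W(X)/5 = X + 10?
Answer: 9916/28215135 ≈ 0.00035144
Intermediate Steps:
W(X) = 50 + 5*X (W(X) = 5*(X + 10) = 5*(10 + X) = 50 + 5*X)
S(c, m) = (-55 + c)/(85 + m) (S(c, m) = (c - 55)/(m + (50 + 5*7)) = (-55 + c)/(m + (50 + 35)) = (-55 + c)/(m + 85) = (-55 + c)/(85 + m))
S(-79, 1/74)/(-4821 - 1*(-336)) = ((-55 - 79)/(85 + 1/74))/(-4821 - 1*(-336)) = (-134/(85 + 1/74))/(-4821 + 336) = (-134/(6291/74))/(-4485) = ((74/6291)*(-134))*(-1/4485) = -9916/6291*(-1/4485) = 9916/28215135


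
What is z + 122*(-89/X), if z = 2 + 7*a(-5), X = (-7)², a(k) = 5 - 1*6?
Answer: -11103/49 ≈ -226.59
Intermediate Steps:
a(k) = -1 (a(k) = 5 - 6 = -1)
X = 49
z = -5 (z = 2 + 7*(-1) = 2 - 7 = -5)
z + 122*(-89/X) = -5 + 122*(-89/49) = -5 - 10858/49 = -11103/49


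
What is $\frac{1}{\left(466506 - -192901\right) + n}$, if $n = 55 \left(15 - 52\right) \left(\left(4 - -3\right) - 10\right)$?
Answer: $\frac{1}{665512} \approx 1.5026 \cdot 10^{-6}$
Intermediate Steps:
$n = 6105$ ($n = 55 \left(-37\right) \left(\left(4 + 3\right) - 10\right) = - 2035 \left(7 - 10\right) = \left(-2035\right) \left(-3\right) = 6105$)
$\frac{1}{\left(466506 - -192901\right) + n} = \frac{1}{\left(466506 - -192901\right) + 6105} = \frac{1}{\left(466506 + 192901\right) + 6105} = \frac{1}{659407 + 6105} = \frac{1}{665512}$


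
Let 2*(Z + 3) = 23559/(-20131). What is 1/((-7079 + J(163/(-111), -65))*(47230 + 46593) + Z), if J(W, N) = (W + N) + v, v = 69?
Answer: -4469082/2967182213225783 ≈ -1.5062e-9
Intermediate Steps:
J(W, N) = 69 + N + W (J(W, N) = (W + N) + 69 = (N + W) + 69 = 69 + N + W)
Z = -144345/40262 (Z = -3 + (23559/(-20131))/2 = -3 + (23559*(-1/20131))/2 = -3 + (½)*(-23559/20131) = -3 - 23559/40262 = -144345/40262 ≈ -3.5851)
1/((-7079 + J(163/(-111), -65))*(47230 + 46593) + Z) = 1/((-7079 + (69 - 65 + 163/(-111)))*(47230 + 46593) - 144345/40262) = 1/((-7079 + (69 - 65 + 163*(-1/111)))*93823 - 144345/40262) = 1/((-7079 + (69 - 65 - 163/111))*93823 - 144345/40262) = 1/((-7079 + 281/111)*93823 - 144345/40262) = 1/(-785488/111*93823 - 144345/40262) = 1/(-73696840624/111 - 144345/40262) = 1/(-2967182213225783/4469082) = -4469082/2967182213225783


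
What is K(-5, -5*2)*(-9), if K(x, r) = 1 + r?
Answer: 81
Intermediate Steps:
K(-5, -5*2)*(-9) = (1 - 5*2)*(-9) = (1 - 10)*(-9) = -9*(-9) = 81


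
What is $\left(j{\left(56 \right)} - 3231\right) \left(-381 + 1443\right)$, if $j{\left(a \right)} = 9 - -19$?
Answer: $-3401586$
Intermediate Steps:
$j{\left(a \right)} = 28$ ($j{\left(a \right)} = 9 + 19 = 28$)
$\left(j{\left(56 \right)} - 3231\right) \left(-381 + 1443\right) = \left(28 - 3231\right) \left(-381 + 1443\right) = \left(-3203\right) 1062 = -3401586$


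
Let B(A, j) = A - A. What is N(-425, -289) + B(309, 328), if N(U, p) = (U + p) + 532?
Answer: -182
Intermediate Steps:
B(A, j) = 0
N(U, p) = 532 + U + p
N(-425, -289) + B(309, 328) = (532 - 425 - 289) + 0 = -182 + 0 = -182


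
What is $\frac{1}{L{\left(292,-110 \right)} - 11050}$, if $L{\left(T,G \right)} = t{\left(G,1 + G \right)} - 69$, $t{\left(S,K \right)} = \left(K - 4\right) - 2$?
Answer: $- \frac{1}{11234} \approx -8.9015 \cdot 10^{-5}$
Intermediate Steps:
$t{\left(S,K \right)} = -6 + K$ ($t{\left(S,K \right)} = \left(-4 + K\right) - 2 = -6 + K$)
$L{\left(T,G \right)} = -74 + G$ ($L{\left(T,G \right)} = \left(-6 + \left(1 + G\right)\right) - 69 = \left(-5 + G\right) - 69 = -74 + G$)
$\frac{1}{L{\left(292,-110 \right)} - 11050} = \frac{1}{\left(-74 - 110\right) - 11050} = \frac{1}{-184 - 11050} = \frac{1}{-11234} = - \frac{1}{11234}$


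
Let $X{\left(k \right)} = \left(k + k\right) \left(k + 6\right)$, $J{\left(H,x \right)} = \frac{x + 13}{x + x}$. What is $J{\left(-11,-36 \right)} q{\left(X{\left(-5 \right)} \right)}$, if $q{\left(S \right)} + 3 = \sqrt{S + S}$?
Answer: $- \frac{23}{24} + \frac{23 i \sqrt{5}}{36} \approx -0.95833 + 1.4286 i$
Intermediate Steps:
$J{\left(H,x \right)} = \frac{13 + x}{2 x}$
$X{\left(k \right)} = 2 k \left(6 + k\right)$
$q{\left(S \right)} = -3 + \sqrt{2} \sqrt{S}$ ($q{\left(S \right)} = -3 + \sqrt{S + S} = -3 + \sqrt{2 S} = -3 + \sqrt{2} \sqrt{S}$)
$J{\left(-11,-36 \right)} q{\left(X{\left(-5 \right)} \right)} = \frac{13 - 36}{2 \left(-36\right)} \left(-3 + \sqrt{2} \sqrt{2 \left(-5\right) \left(6 - 5\right)}\right) = \frac{1}{2} \left(- \frac{1}{36}\right) \left(-23\right) \left(-3 + \sqrt{2} \sqrt{2 \left(-5\right) 1}\right) = \frac{23 \left(-3 + \sqrt{2} \sqrt{-10}\right)}{72} = \frac{23 \left(-3 + \sqrt{2} i \sqrt{10}\right)}{72} = \frac{23 \left(-3 + 2 i \sqrt{5}\right)}{72} = - \frac{23}{24} + \frac{23 i \sqrt{5}}{36}$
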